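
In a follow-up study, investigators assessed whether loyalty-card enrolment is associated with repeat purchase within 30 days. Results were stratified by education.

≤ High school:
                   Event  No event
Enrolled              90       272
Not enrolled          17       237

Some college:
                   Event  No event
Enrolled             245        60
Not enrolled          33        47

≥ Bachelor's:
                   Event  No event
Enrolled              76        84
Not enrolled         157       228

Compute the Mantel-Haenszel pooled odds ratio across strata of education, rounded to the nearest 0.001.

2.614

OR_MH = Σ(aᵢdᵢ/nᵢ) / Σ(bᵢcᵢ/nᵢ), where nᵢ is the stratum total.
Stratum 1 (≤ High school): n = 616; a·d/n = 90·237/616 = 34.6266; b·c/n = 272·17/616 = 7.5065
Stratum 2 (Some college): n = 385; a·d/n = 245·47/385 = 29.9091; b·c/n = 60·33/385 = 5.1429
Stratum 3 (≥ Bachelor's): n = 545; a·d/n = 76·228/545 = 31.7945; b·c/n = 84·157/545 = 24.1982
OR_MH = (34.6266 + 29.9091 + 31.7945) / (7.5065 + 5.1429 + 24.1982) = 96.3302 / 36.8475 = 2.61429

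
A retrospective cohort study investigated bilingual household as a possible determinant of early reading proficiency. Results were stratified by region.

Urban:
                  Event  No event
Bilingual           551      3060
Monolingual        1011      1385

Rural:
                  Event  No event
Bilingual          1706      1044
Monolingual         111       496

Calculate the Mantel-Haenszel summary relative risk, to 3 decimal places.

RR_MH = Σ(aᵢ·n₀ᵢ/nᵢ) / Σ(cᵢ·n₁ᵢ/nᵢ), with n₁ᵢ = aᵢ+bᵢ (exposed), n₀ᵢ = cᵢ+dᵢ (unexposed), nᵢ = n₁ᵢ+n₀ᵢ.
Stratum 1 (Urban): n₁ = 3611, n₀ = 2396, n = 6007; a·n₀/n = 551·2396/6007 = 219.7763; c·n₁/n = 1011·3611/6007 = 607.7445
Stratum 2 (Rural): n₁ = 2750, n₀ = 607, n = 3357; a·n₀/n = 1706·607/3357 = 308.4724; c·n₁/n = 111·2750/3357 = 90.9294
RR_MH = (219.7763 + 308.4724) / (607.7445 + 90.9294) = 528.2487 / 698.6739 = 0.75607

0.756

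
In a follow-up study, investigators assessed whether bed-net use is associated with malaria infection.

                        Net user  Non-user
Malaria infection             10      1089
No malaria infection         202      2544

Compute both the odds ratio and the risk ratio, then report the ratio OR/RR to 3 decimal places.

0.735

Reading the table with exposure as columns: a = 10 (Net user, case), b = 202 (Net user, non-case), c = 1089 (Non-user, case), d = 2544.
OR = (10·2544)/(202·1089) = 25440/219978 = 0.11565
Risk in exposed = 10/212 = 0.04717; risk in unexposed = 1089/3633 = 0.29975; RR = 0.15736
OR/RR = 0.11565 / 0.15736 = 0.73491
The outcome is not rare, so the OR lies further from 1 than the RR.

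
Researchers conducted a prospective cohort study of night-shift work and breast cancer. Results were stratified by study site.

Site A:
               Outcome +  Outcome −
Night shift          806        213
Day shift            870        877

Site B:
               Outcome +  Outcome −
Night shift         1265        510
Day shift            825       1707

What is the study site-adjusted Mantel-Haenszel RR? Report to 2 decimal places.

1.90

RR_MH = Σ(aᵢ·n₀ᵢ/nᵢ) / Σ(cᵢ·n₁ᵢ/nᵢ), with n₁ᵢ = aᵢ+bᵢ (exposed), n₀ᵢ = cᵢ+dᵢ (unexposed), nᵢ = n₁ᵢ+n₀ᵢ.
Stratum 1 (Site A): n₁ = 1019, n₀ = 1747, n = 2766; a·n₀/n = 806·1747/2766 = 509.0680; c·n₁/n = 870·1019/2766 = 320.5098
Stratum 2 (Site B): n₁ = 1775, n₀ = 2532, n = 4307; a·n₀/n = 1265·2532/4307 = 743.6684; c·n₁/n = 825·1775/4307 = 339.9988
RR_MH = (509.0680 + 743.6684) / (320.5098 + 339.9988) = 1252.7364 / 660.5086 = 1.89662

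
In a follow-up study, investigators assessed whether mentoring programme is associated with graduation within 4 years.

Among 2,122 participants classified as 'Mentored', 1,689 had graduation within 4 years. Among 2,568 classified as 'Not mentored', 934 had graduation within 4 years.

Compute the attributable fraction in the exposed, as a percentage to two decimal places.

54.31

From the description: a = 1689, b = 433, c = 934, d = 1634.
Risk in exposed = 1689/2122 = 0.79595; risk in unexposed = 934/2568 = 0.36371.
RR = 0.79595/0.36371 = 2.18843
AR% = (RR − 1)/RR × 100 = (2.18843 − 1)/2.18843 × 100 = 54.3051%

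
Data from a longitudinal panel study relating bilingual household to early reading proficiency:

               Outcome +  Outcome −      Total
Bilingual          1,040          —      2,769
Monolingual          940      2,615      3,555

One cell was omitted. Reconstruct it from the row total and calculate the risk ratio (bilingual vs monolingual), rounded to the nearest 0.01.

The missing cell is in the exposed row: 2769 − 1040 = 1729.
So a = 1040, b = 1729, c = 940, d = 2615.
RR = [a/(a+b)] / [c/(c+d)] = (1040/2769) / (940/3555) = 0.37559/0.26442 = 1.42044

1.42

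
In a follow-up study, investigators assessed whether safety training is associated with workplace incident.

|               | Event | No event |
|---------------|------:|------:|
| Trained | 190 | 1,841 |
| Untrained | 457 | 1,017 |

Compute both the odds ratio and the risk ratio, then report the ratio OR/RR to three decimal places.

0.761

Cells: a = 190, b = 1841, c = 457, d = 1017.
OR = (190·1017)/(1841·457) = 193230/841337 = 0.22967
Risk in exposed = 190/2031 = 0.09355; risk in unexposed = 457/1474 = 0.31004; RR = 0.30173
OR/RR = 0.22967 / 0.30173 = 0.76117
The outcome is not rare, so the OR lies further from 1 than the RR.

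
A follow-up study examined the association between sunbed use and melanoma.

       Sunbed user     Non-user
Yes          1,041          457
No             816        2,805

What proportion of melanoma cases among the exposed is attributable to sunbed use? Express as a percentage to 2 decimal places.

Reading the table with exposure as columns: a = 1041 (Sunbed user, case), b = 816 (Sunbed user, non-case), c = 457 (Non-user, case), d = 2805.
Risk in exposed = 1041/1857 = 0.56058; risk in unexposed = 457/3262 = 0.14010.
RR = 0.56058/0.14010 = 4.00135
AR% = (RR − 1)/RR × 100 = (4.00135 − 1)/4.00135 × 100 = 75.0084%

75.01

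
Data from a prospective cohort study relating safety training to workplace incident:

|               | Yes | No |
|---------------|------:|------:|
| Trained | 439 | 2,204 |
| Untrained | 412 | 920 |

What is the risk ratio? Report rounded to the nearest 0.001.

Cells: a = 439, b = 2204, c = 412, d = 920.
Risk in exposed = 439/2643 = 0.16610; risk in unexposed = 412/1332 = 0.30931.
RR = 0.16610 / 0.30931 = 0.53700
The risk is 46% lower among the exposed than among the unexposed.

0.537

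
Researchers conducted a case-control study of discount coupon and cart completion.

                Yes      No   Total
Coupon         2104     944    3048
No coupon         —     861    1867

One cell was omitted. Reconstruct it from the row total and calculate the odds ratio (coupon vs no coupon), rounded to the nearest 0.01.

1.91

The missing cell is in the unexposed row: 1867 − 861 = 1006.
So a = 2104, b = 944, c = 1006, d = 861.
OR = (a·d)/(b·c) = (2104 × 861) / (944 × 1006) = 1811544 / 949664 = 1.90756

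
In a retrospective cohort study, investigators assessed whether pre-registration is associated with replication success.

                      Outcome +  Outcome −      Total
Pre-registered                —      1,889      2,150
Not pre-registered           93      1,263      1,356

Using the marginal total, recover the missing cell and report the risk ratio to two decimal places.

1.77

The missing cell is in the exposed row: 2150 − 1889 = 261.
So a = 261, b = 1889, c = 93, d = 1263.
RR = [a/(a+b)] / [c/(c+d)] = (261/2150) / (93/1356) = 0.12140/0.06858 = 1.77002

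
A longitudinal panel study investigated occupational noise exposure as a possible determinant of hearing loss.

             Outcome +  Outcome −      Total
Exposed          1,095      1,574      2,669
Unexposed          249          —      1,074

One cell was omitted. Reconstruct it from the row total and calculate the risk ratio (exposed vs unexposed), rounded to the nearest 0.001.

1.770

The missing cell is in the unexposed row: 1074 − 249 = 825.
So a = 1095, b = 1574, c = 249, d = 825.
RR = [a/(a+b)] / [c/(c+d)] = (1095/2669) / (249/1074) = 0.41027/0.23184 = 1.76958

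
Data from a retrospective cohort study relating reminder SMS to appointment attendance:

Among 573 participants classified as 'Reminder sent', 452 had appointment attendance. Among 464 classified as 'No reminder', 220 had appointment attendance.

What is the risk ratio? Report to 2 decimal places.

From the description: a = 452, b = 121, c = 220, d = 244.
Risk in exposed = 452/573 = 0.78883; risk in unexposed = 220/464 = 0.47414.
RR = 0.78883 / 0.47414 = 1.66372
The risk among the exposed is 1.66 times that among the unexposed.

1.66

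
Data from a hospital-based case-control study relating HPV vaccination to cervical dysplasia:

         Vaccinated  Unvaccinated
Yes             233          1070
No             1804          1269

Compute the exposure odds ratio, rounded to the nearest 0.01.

Reading the table with exposure as columns: a = 233 (Vaccinated, case), b = 1804 (Vaccinated, non-case), c = 1070 (Unvaccinated, case), d = 1269.
OR = (a·d)/(b·c) = (233 × 1269) / (1804 × 1070) = 295677 / 1930280 = 0.15318
Exposure is associated with lower odds of cervical dysplasia (OR = 0.15 < 1).

0.15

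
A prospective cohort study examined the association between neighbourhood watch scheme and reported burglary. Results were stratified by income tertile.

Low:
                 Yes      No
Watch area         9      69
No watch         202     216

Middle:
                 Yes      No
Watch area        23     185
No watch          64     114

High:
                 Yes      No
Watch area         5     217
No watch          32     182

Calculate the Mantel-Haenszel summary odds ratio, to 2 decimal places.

OR_MH = Σ(aᵢdᵢ/nᵢ) / Σ(bᵢcᵢ/nᵢ), where nᵢ is the stratum total.
Stratum 1 (Low): n = 496; a·d/n = 9·216/496 = 3.9194; b·c/n = 69·202/496 = 28.1008
Stratum 2 (Middle): n = 386; a·d/n = 23·114/386 = 6.7927; b·c/n = 185·64/386 = 30.6736
Stratum 3 (High): n = 436; a·d/n = 5·182/436 = 2.0872; b·c/n = 217·32/436 = 15.9266
OR_MH = (3.9194 + 6.7927 + 2.0872) / (28.1008 + 30.6736 + 15.9266) = 12.7993 / 74.7010 = 0.17134

0.17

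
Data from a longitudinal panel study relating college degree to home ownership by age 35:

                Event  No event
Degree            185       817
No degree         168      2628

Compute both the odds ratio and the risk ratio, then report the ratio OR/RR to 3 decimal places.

1.153

Cells: a = 185, b = 817, c = 168, d = 2628.
OR = (185·2628)/(817·168) = 486180/137256 = 3.54214
Risk in exposed = 185/1002 = 0.18463; risk in unexposed = 168/2796 = 0.06009; RR = 3.07278
OR/RR = 3.54214 / 3.07278 = 1.15275
The outcome is not rare, so the OR lies further from 1 than the RR.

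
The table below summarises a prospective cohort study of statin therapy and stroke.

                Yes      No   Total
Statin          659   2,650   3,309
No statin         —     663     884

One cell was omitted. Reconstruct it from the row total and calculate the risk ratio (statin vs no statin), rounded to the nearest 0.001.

0.797

The missing cell is in the unexposed row: 884 − 663 = 221.
So a = 659, b = 2650, c = 221, d = 663.
RR = [a/(a+b)] / [c/(c+d)] = (659/3309) / (221/884) = 0.19915/0.25000 = 0.79662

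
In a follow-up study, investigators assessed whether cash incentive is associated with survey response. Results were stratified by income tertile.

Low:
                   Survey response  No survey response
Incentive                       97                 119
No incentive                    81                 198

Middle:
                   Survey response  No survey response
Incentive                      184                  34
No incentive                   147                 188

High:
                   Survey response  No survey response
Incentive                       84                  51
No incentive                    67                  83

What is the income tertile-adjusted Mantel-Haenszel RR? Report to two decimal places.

1.68

RR_MH = Σ(aᵢ·n₀ᵢ/nᵢ) / Σ(cᵢ·n₁ᵢ/nᵢ), with n₁ᵢ = aᵢ+bᵢ (exposed), n₀ᵢ = cᵢ+dᵢ (unexposed), nᵢ = n₁ᵢ+n₀ᵢ.
Stratum 1 (Low): n₁ = 216, n₀ = 279, n = 495; a·n₀/n = 97·279/495 = 54.6727; c·n₁/n = 81·216/495 = 35.3455
Stratum 2 (Middle): n₁ = 218, n₀ = 335, n = 553; a·n₀/n = 184·335/553 = 111.4647; c·n₁/n = 147·218/553 = 57.9494
Stratum 3 (High): n₁ = 135, n₀ = 150, n = 285; a·n₀/n = 84·150/285 = 44.2105; c·n₁/n = 67·135/285 = 31.7368
RR_MH = (54.6727 + 111.4647 + 44.2105) / (35.3455 + 57.9494 + 31.7368) = 210.3480 / 125.0317 = 1.68236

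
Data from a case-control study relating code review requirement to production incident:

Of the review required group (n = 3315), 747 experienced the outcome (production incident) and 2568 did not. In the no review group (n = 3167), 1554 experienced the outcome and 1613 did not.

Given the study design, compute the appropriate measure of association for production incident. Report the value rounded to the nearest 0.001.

0.302

From the description: a = 747, b = 2568, c = 1554, d = 1613.
This is a case-control study: participants were sampled on outcome status, so risks in the source population cannot be estimated directly — relative risk is not valid here. The odds ratio is the appropriate measure.
OR = (a·d)/(b·c) = (747 × 1613) / (2568 × 1554) = 1204911 / 3990672 = 0.30193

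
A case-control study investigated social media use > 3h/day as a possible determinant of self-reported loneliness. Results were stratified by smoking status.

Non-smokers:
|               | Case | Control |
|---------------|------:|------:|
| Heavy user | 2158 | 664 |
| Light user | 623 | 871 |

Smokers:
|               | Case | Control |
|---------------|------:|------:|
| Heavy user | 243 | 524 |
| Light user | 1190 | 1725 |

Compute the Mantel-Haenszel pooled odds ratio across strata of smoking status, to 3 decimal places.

OR_MH = Σ(aᵢdᵢ/nᵢ) / Σ(bᵢcᵢ/nᵢ), where nᵢ is the stratum total.
Stratum 1 (Non-smokers): n = 4316; a·d/n = 2158·871/4316 = 435.5000; b·c/n = 664·623/4316 = 95.8462
Stratum 2 (Smokers): n = 3682; a·d/n = 243·1725/3682 = 113.8444; b·c/n = 524·1190/3682 = 169.3536
OR_MH = (435.5000 + 113.8444) / (95.8462 + 169.3536) = 549.3444 / 265.1998 = 2.07144

2.071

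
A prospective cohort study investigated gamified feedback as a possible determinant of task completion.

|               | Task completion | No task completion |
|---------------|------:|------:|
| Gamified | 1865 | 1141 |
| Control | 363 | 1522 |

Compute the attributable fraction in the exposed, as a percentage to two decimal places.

68.96

Cells: a = 1865, b = 1141, c = 363, d = 1522.
Risk in exposed = 1865/3006 = 0.62043; risk in unexposed = 363/1885 = 0.19257.
RR = 0.62043/0.19257 = 3.22177
AR% = (RR − 1)/RR × 100 = (3.22177 − 1)/3.22177 × 100 = 68.9612%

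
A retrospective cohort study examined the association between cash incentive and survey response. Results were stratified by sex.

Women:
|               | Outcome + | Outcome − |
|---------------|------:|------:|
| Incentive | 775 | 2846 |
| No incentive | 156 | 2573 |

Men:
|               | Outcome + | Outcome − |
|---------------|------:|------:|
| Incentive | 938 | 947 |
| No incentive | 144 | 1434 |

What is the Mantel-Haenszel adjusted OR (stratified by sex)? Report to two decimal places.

OR_MH = Σ(aᵢdᵢ/nᵢ) / Σ(bᵢcᵢ/nᵢ), where nᵢ is the stratum total.
Stratum 1 (Women): n = 6350; a·d/n = 775·2573/6350 = 314.0276; b·c/n = 2846·156/6350 = 69.9175
Stratum 2 (Men): n = 3463; a·d/n = 938·1434/3463 = 388.4181; b·c/n = 947·144/3463 = 39.3786
OR_MH = (314.0276 + 388.4181) / (69.9175 + 39.3786) = 702.4457 / 109.2961 = 6.42700

6.43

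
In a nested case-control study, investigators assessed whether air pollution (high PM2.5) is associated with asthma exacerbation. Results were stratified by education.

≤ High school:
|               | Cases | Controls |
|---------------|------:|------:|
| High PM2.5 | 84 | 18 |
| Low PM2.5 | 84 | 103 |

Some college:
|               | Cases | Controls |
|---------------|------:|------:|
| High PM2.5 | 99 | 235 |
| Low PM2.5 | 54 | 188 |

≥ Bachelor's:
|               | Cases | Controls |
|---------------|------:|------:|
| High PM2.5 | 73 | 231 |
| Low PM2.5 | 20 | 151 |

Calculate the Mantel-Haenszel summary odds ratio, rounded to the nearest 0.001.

OR_MH = Σ(aᵢdᵢ/nᵢ) / Σ(bᵢcᵢ/nᵢ), where nᵢ is the stratum total.
Stratum 1 (≤ High school): n = 289; a·d/n = 84·103/289 = 29.9377; b·c/n = 18·84/289 = 5.2318
Stratum 2 (Some college): n = 576; a·d/n = 99·188/576 = 32.3125; b·c/n = 235·54/576 = 22.0312
Stratum 3 (≥ Bachelor's): n = 475; a·d/n = 73·151/475 = 23.2063; b·c/n = 231·20/475 = 9.7263
OR_MH = (29.9377 + 32.3125 + 23.2063) / (5.2318 + 22.0312 + 9.7263) = 85.4565 / 36.9894 = 2.31030

2.310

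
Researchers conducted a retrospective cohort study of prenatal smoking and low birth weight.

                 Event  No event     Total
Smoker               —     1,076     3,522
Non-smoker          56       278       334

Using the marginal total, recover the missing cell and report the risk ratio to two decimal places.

The missing cell is in the exposed row: 3522 − 1076 = 2446.
So a = 2446, b = 1076, c = 56, d = 278.
RR = [a/(a+b)] / [c/(c+d)] = (2446/3522) / (56/334) = 0.69449/0.16766 = 4.14215

4.14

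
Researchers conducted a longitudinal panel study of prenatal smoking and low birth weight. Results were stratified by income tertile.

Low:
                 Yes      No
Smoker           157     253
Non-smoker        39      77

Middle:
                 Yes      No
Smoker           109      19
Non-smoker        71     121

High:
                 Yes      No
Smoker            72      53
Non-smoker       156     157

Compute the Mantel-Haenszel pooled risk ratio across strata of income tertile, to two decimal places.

RR_MH = Σ(aᵢ·n₀ᵢ/nᵢ) / Σ(cᵢ·n₁ᵢ/nᵢ), with n₁ᵢ = aᵢ+bᵢ (exposed), n₀ᵢ = cᵢ+dᵢ (unexposed), nᵢ = n₁ᵢ+n₀ᵢ.
Stratum 1 (Low): n₁ = 410, n₀ = 116, n = 526; a·n₀/n = 157·116/526 = 34.6236; c·n₁/n = 39·410/526 = 30.3992
Stratum 2 (Middle): n₁ = 128, n₀ = 192, n = 320; a·n₀/n = 109·192/320 = 65.4000; c·n₁/n = 71·128/320 = 28.4000
Stratum 3 (High): n₁ = 125, n₀ = 313, n = 438; a·n₀/n = 72·313/438 = 51.4521; c·n₁/n = 156·125/438 = 44.5205
RR_MH = (34.6236 + 65.4000 + 51.4521) / (30.3992 + 28.4000 + 44.5205) = 151.4756 / 103.3198 = 1.46609

1.47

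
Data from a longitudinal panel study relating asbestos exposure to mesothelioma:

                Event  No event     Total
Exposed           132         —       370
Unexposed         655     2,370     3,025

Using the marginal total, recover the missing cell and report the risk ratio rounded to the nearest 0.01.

1.65

The missing cell is in the exposed row: 370 − 132 = 238.
So a = 132, b = 238, c = 655, d = 2370.
RR = [a/(a+b)] / [c/(c+d)] = (132/370) / (655/3025) = 0.35676/0.21653 = 1.64762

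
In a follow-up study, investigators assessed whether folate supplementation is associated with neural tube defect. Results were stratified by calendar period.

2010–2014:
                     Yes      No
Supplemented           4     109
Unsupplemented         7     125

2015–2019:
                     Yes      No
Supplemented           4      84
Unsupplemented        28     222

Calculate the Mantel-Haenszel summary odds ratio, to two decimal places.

0.46

OR_MH = Σ(aᵢdᵢ/nᵢ) / Σ(bᵢcᵢ/nᵢ), where nᵢ is the stratum total.
Stratum 1 (2010–2014): n = 245; a·d/n = 4·125/245 = 2.0408; b·c/n = 109·7/245 = 3.1143
Stratum 2 (2015–2019): n = 338; a·d/n = 4·222/338 = 2.6272; b·c/n = 84·28/338 = 6.9586
OR_MH = (2.0408 + 2.6272) / (3.1143 + 6.9586) = 4.6680 / 10.0729 = 0.46343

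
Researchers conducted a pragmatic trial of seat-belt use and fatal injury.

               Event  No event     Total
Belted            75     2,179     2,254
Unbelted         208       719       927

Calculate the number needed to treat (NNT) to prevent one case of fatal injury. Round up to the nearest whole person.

6

Risk in treated group = 75/2254 = 0.03327; risk in control = 208/927 = 0.22438.
Absolute risk reduction = 0.22438 − 0.03327 = 0.19111
NNT = 1 / ARR = 1 / 0.19111 = 5.233 → round up → 6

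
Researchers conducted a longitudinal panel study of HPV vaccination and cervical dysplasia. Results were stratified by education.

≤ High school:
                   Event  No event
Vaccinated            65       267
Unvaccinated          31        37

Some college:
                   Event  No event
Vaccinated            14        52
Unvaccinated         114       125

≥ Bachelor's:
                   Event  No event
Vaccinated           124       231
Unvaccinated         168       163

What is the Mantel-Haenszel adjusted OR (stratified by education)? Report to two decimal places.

OR_MH = Σ(aᵢdᵢ/nᵢ) / Σ(bᵢcᵢ/nᵢ), where nᵢ is the stratum total.
Stratum 1 (≤ High school): n = 400; a·d/n = 65·37/400 = 6.0125; b·c/n = 267·31/400 = 20.6925
Stratum 2 (Some college): n = 305; a·d/n = 14·125/305 = 5.7377; b·c/n = 52·114/305 = 19.4361
Stratum 3 (≥ Bachelor's): n = 686; a·d/n = 124·163/686 = 29.4636; b·c/n = 231·168/686 = 56.5714
OR_MH = (6.0125 + 5.7377 + 29.4636) / (20.6925 + 19.4361 + 56.5714) = 41.2138 / 96.7000 = 0.42620

0.43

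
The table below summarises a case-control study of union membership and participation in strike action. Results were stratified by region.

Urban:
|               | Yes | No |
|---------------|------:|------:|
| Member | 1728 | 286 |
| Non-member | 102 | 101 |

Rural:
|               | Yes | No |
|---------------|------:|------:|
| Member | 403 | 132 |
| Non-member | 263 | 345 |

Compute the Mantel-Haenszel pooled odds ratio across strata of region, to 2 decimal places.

4.60

OR_MH = Σ(aᵢdᵢ/nᵢ) / Σ(bᵢcᵢ/nᵢ), where nᵢ is the stratum total.
Stratum 1 (Urban): n = 2217; a·d/n = 1728·101/2217 = 78.7226; b·c/n = 286·102/2217 = 13.1583
Stratum 2 (Rural): n = 1143; a·d/n = 403·345/1143 = 121.6404; b·c/n = 132·263/1143 = 30.3727
OR_MH = (78.7226 + 121.6404) / (13.1583 + 30.3727) = 200.3630 / 43.5310 = 4.60276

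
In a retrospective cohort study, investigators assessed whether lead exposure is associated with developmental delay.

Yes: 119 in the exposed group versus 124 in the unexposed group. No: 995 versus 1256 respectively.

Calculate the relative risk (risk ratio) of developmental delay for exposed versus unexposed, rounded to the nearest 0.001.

1.189

From the description: a = 119, b = 995, c = 124, d = 1256.
Risk in exposed = 119/1114 = 0.10682; risk in unexposed = 124/1380 = 0.08986.
RR = 0.10682 / 0.08986 = 1.18883
The risk among the exposed is 1.19 times that among the unexposed.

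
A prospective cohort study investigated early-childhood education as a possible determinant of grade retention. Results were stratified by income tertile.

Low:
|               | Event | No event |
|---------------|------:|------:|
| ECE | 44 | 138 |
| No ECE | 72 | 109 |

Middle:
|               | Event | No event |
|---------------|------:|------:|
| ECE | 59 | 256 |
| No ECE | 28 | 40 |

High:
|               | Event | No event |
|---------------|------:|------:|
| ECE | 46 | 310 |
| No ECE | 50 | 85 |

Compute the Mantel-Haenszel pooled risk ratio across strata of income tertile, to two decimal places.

0.47

RR_MH = Σ(aᵢ·n₀ᵢ/nᵢ) / Σ(cᵢ·n₁ᵢ/nᵢ), with n₁ᵢ = aᵢ+bᵢ (exposed), n₀ᵢ = cᵢ+dᵢ (unexposed), nᵢ = n₁ᵢ+n₀ᵢ.
Stratum 1 (Low): n₁ = 182, n₀ = 181, n = 363; a·n₀/n = 44·181/363 = 21.9394; c·n₁/n = 72·182/363 = 36.0992
Stratum 2 (Middle): n₁ = 315, n₀ = 68, n = 383; a·n₀/n = 59·68/383 = 10.4752; c·n₁/n = 28·315/383 = 23.0287
Stratum 3 (High): n₁ = 356, n₀ = 135, n = 491; a·n₀/n = 46·135/491 = 12.6477; c·n₁/n = 50·356/491 = 36.2525
RR_MH = (21.9394 + 10.4752 + 12.6477) / (36.0992 + 23.0287 + 36.2525) = 45.0622 / 95.3804 = 0.47245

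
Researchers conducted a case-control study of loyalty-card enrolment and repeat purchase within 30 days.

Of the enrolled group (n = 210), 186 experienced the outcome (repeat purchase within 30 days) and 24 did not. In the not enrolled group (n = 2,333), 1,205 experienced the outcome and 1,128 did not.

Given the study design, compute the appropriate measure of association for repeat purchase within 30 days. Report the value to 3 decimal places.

From the description: a = 186, b = 24, c = 1205, d = 1128.
This is a case-control study: participants were sampled on outcome status, so risks in the source population cannot be estimated directly — relative risk is not valid here. The odds ratio is the appropriate measure.
OR = (a·d)/(b·c) = (186 × 1128) / (24 × 1205) = 209808 / 28920 = 7.25477

7.255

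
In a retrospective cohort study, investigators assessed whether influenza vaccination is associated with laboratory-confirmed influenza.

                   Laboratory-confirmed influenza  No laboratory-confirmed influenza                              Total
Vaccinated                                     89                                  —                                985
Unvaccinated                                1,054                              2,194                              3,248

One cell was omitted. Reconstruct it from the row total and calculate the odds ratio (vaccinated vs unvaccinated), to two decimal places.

The missing cell is in the exposed row: 985 − 89 = 896.
So a = 89, b = 896, c = 1054, d = 2194.
OR = (a·d)/(b·c) = (89 × 2194) / (896 × 1054) = 195266 / 944384 = 0.20677

0.21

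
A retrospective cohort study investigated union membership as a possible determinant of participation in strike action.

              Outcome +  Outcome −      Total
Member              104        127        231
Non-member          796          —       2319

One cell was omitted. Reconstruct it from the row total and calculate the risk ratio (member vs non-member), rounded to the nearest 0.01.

The missing cell is in the unexposed row: 2319 − 796 = 1523.
So a = 104, b = 127, c = 796, d = 1523.
RR = [a/(a+b)] / [c/(c+d)] = (104/231) / (796/2319) = 0.45022/0.34325 = 1.31162

1.31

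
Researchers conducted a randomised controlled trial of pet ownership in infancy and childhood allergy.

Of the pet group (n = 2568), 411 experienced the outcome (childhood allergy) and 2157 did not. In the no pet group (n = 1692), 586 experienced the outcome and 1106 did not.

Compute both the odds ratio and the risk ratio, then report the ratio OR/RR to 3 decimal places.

From the description: a = 411, b = 2157, c = 586, d = 1106.
OR = (411·1106)/(2157·586) = 454566/1264002 = 0.35962
Risk in exposed = 411/2568 = 0.16005; risk in unexposed = 586/1692 = 0.34634; RR = 0.46211
OR/RR = 0.35962 / 0.46211 = 0.77822
The outcome is not rare, so the OR lies further from 1 than the RR.

0.778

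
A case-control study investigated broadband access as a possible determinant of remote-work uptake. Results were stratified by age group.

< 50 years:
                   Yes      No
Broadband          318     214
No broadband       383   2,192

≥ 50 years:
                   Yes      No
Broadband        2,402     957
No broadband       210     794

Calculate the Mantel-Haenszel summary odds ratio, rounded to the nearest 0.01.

OR_MH = Σ(aᵢdᵢ/nᵢ) / Σ(bᵢcᵢ/nᵢ), where nᵢ is the stratum total.
Stratum 1 (< 50 years): n = 3107; a·d/n = 318·2192/3107 = 224.3502; b·c/n = 214·383/3107 = 26.3798
Stratum 2 (≥ 50 years): n = 4363; a·d/n = 2402·794/4363 = 437.1277; b·c/n = 957·210/4363 = 46.0623
OR_MH = (224.3502 + 437.1277) / (26.3798 + 46.0623) = 661.4778 / 72.4421 = 9.13112

9.13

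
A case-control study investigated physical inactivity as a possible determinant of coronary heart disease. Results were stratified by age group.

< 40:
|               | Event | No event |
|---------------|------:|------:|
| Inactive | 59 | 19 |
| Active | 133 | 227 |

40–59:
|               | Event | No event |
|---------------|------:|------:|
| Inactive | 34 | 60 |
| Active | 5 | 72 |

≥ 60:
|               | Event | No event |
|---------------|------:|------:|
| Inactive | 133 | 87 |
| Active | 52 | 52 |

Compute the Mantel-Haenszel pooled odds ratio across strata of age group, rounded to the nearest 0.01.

3.08

OR_MH = Σ(aᵢdᵢ/nᵢ) / Σ(bᵢcᵢ/nᵢ), where nᵢ is the stratum total.
Stratum 1 (< 40): n = 438; a·d/n = 59·227/438 = 30.5776; b·c/n = 19·133/438 = 5.7694
Stratum 2 (40–59): n = 171; a·d/n = 34·72/171 = 14.3158; b·c/n = 60·5/171 = 1.7544
Stratum 3 (≥ 60): n = 324; a·d/n = 133·52/324 = 21.3457; b·c/n = 87·52/324 = 13.9630
OR_MH = (30.5776 + 14.3158 + 21.3457) / (5.7694 + 1.7544 + 13.9630) = 66.2391 / 21.4868 = 3.08279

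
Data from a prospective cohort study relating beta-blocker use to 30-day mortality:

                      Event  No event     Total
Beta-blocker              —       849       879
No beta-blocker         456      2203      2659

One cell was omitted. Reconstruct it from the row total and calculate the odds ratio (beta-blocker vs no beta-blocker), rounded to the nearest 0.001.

The missing cell is in the exposed row: 879 − 849 = 30.
So a = 30, b = 849, c = 456, d = 2203.
OR = (a·d)/(b·c) = (30 × 2203) / (849 × 456) = 66090 / 387144 = 0.17071

0.171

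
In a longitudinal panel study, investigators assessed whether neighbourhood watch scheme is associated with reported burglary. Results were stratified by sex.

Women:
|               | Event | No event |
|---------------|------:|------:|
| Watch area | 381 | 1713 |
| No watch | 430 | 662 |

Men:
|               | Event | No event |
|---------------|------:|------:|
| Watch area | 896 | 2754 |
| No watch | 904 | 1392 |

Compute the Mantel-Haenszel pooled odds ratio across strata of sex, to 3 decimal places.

OR_MH = Σ(aᵢdᵢ/nᵢ) / Σ(bᵢcᵢ/nᵢ), where nᵢ is the stratum total.
Stratum 1 (Women): n = 3186; a·d/n = 381·662/3186 = 79.1657; b·c/n = 1713·430/3186 = 231.1959
Stratum 2 (Men): n = 5946; a·d/n = 896·1392/5946 = 209.7598; b·c/n = 2754·904/5946 = 418.7043
OR_MH = (79.1657 + 209.7598) / (231.1959 + 418.7043) = 288.9256 / 649.9002 = 0.44457

0.445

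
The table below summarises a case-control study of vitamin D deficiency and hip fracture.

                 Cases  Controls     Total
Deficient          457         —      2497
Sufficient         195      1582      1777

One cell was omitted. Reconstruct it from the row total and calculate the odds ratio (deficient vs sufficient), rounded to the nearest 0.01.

The missing cell is in the exposed row: 2497 − 457 = 2040.
So a = 457, b = 2040, c = 195, d = 1582.
OR = (a·d)/(b·c) = (457 × 1582) / (2040 × 195) = 722974 / 397800 = 1.81743

1.82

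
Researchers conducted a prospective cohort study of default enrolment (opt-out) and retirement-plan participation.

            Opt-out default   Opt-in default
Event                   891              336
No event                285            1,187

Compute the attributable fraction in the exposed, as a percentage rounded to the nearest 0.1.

70.9

Reading the table with exposure as columns: a = 891 (Opt-out default, case), b = 285 (Opt-out default, non-case), c = 336 (Opt-in default, case), d = 1187.
Risk in exposed = 891/1176 = 0.75765; risk in unexposed = 336/1523 = 0.22062.
RR = 0.75765/0.22062 = 3.43424
AR% = (RR − 1)/RR × 100 = (3.43424 − 1)/3.43424 × 100 = 70.8815%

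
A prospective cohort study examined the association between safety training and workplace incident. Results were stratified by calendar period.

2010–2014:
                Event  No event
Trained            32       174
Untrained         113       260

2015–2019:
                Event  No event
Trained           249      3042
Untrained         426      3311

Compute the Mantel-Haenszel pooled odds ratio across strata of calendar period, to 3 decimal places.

OR_MH = Σ(aᵢdᵢ/nᵢ) / Σ(bᵢcᵢ/nᵢ), where nᵢ is the stratum total.
Stratum 1 (2010–2014): n = 579; a·d/n = 32·260/579 = 14.3696; b·c/n = 174·113/579 = 33.9585
Stratum 2 (2015–2019): n = 7028; a·d/n = 249·3311/7028 = 117.3078; b·c/n = 3042·426/7028 = 184.3899
OR_MH = (14.3696 + 117.3078) / (33.9585 + 184.3899) = 131.6774 / 218.3484 = 0.60306

0.603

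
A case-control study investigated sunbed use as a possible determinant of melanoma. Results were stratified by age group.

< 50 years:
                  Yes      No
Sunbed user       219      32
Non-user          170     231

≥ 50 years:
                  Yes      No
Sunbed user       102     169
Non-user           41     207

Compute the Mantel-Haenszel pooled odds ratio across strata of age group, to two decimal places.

5.45

OR_MH = Σ(aᵢdᵢ/nᵢ) / Σ(bᵢcᵢ/nᵢ), where nᵢ is the stratum total.
Stratum 1 (< 50 years): n = 652; a·d/n = 219·231/652 = 77.5905; b·c/n = 32·170/652 = 8.3436
Stratum 2 (≥ 50 years): n = 519; a·d/n = 102·207/519 = 40.6821; b·c/n = 169·41/519 = 13.3507
OR_MH = (77.5905 + 40.6821) / (8.3436 + 13.3507) = 118.2726 / 21.6942 = 5.45180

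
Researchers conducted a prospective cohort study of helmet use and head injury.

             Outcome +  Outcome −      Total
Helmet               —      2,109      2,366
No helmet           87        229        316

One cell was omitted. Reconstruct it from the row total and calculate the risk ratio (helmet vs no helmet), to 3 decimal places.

The missing cell is in the exposed row: 2366 − 2109 = 257.
So a = 257, b = 2109, c = 87, d = 229.
RR = [a/(a+b)] / [c/(c+d)] = (257/2366) / (87/316) = 0.10862/0.27532 = 0.39454

0.395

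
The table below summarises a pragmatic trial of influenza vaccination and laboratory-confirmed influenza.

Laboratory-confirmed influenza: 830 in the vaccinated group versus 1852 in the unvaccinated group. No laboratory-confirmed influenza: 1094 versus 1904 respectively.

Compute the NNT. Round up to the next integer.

17

Risk in treated group = 830/1924 = 0.43139; risk in control = 1852/3756 = 0.49308.
Absolute risk reduction = 0.49308 − 0.43139 = 0.06168
NNT = 1 / ARR = 1 / 0.06168 = 16.211 → round up → 17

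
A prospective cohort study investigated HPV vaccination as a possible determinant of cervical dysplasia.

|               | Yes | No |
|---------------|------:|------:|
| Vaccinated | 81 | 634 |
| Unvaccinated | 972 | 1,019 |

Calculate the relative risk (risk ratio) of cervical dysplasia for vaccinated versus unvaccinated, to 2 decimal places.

Cells: a = 81, b = 634, c = 972, d = 1019.
Risk in exposed = 81/715 = 0.11329; risk in unexposed = 972/1991 = 0.48820.
RR = 0.11329 / 0.48820 = 0.23205
The risk is 77% lower among the exposed than among the unexposed.

0.23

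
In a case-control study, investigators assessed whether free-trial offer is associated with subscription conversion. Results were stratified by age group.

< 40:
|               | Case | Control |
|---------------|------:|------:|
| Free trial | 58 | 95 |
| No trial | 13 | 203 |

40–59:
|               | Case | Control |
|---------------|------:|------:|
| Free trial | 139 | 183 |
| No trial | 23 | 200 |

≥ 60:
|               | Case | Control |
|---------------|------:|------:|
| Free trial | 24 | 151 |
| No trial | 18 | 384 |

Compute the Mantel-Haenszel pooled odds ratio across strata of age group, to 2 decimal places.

OR_MH = Σ(aᵢdᵢ/nᵢ) / Σ(bᵢcᵢ/nᵢ), where nᵢ is the stratum total.
Stratum 1 (< 40): n = 369; a·d/n = 58·203/369 = 31.9079; b·c/n = 95·13/369 = 3.3469
Stratum 2 (40–59): n = 545; a·d/n = 139·200/545 = 51.0092; b·c/n = 183·23/545 = 7.7229
Stratum 3 (≥ 60): n = 577; a·d/n = 24·384/577 = 15.9723; b·c/n = 151·18/577 = 4.7106
OR_MH = (31.9079 + 51.0092 + 15.9723) / (3.3469 + 7.7229 + 4.7106) = 98.8893 / 15.7804 = 6.26659

6.27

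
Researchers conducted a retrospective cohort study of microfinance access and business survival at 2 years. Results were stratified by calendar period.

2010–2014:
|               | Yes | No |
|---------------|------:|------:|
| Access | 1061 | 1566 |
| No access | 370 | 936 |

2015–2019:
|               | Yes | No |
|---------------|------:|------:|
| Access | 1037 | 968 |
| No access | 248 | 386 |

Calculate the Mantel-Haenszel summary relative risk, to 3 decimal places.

RR_MH = Σ(aᵢ·n₀ᵢ/nᵢ) / Σ(cᵢ·n₁ᵢ/nᵢ), with n₁ᵢ = aᵢ+bᵢ (exposed), n₀ᵢ = cᵢ+dᵢ (unexposed), nᵢ = n₁ᵢ+n₀ᵢ.
Stratum 1 (2010–2014): n₁ = 2627, n₀ = 1306, n = 3933; a·n₀/n = 1061·1306/3933 = 352.3178; c·n₁/n = 370·2627/3933 = 247.1370
Stratum 2 (2015–2019): n₁ = 2005, n₀ = 634, n = 2639; a·n₀/n = 1037·634/2639 = 249.1315; c·n₁/n = 248·2005/2639 = 188.4199
RR_MH = (352.3178 + 249.1315) / (247.1370 + 188.4199) = 601.4493 / 435.5569 = 1.38087

1.381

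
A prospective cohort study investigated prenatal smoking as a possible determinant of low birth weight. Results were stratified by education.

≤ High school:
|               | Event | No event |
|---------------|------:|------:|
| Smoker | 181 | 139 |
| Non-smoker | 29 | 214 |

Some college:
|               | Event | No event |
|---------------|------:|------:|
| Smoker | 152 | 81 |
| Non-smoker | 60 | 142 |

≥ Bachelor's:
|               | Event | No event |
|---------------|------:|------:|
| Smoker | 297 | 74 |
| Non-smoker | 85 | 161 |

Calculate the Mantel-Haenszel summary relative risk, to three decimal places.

2.678

RR_MH = Σ(aᵢ·n₀ᵢ/nᵢ) / Σ(cᵢ·n₁ᵢ/nᵢ), with n₁ᵢ = aᵢ+bᵢ (exposed), n₀ᵢ = cᵢ+dᵢ (unexposed), nᵢ = n₁ᵢ+n₀ᵢ.
Stratum 1 (≤ High school): n₁ = 320, n₀ = 243, n = 563; a·n₀/n = 181·243/563 = 78.1226; c·n₁/n = 29·320/563 = 16.4831
Stratum 2 (Some college): n₁ = 233, n₀ = 202, n = 435; a·n₀/n = 152·202/435 = 70.5839; c·n₁/n = 60·233/435 = 32.1379
Stratum 3 (≥ Bachelor's): n₁ = 371, n₀ = 246, n = 617; a·n₀/n = 297·246/617 = 118.4149; c·n₁/n = 85·371/617 = 51.1102
RR_MH = (78.1226 + 70.5839 + 118.4149) / (16.4831 + 32.1379 + 51.1102) = 267.1214 / 99.7313 = 2.67841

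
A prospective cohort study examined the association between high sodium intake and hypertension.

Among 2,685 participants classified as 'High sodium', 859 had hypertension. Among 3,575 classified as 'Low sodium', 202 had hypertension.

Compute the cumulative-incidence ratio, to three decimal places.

5.662

From the description: a = 859, b = 1826, c = 202, d = 3373.
Risk in exposed = 859/2685 = 0.31993; risk in unexposed = 202/3575 = 0.05650.
RR = 0.31993 / 0.05650 = 5.66205
The risk among the exposed is 5.66 times that among the unexposed.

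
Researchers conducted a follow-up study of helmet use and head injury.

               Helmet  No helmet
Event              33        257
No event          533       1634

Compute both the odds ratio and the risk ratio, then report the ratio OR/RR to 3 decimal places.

Reading the table with exposure as columns: a = 33 (Helmet, case), b = 533 (Helmet, non-case), c = 257 (No helmet, case), d = 1634.
OR = (33·1634)/(533·257) = 53922/136981 = 0.39365
Risk in exposed = 33/566 = 0.05830; risk in unexposed = 257/1891 = 0.13591; RR = 0.42900
OR/RR = 0.39365 / 0.42900 = 0.91759
The outcome is not rare, so the OR lies further from 1 than the RR.

0.918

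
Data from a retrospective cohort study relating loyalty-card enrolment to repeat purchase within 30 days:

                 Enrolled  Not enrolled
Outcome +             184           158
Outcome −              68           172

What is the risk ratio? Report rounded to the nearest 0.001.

1.525

Reading the table with exposure as columns: a = 184 (Enrolled, case), b = 68 (Enrolled, non-case), c = 158 (Not enrolled, case), d = 172.
Risk in exposed = 184/252 = 0.73016; risk in unexposed = 158/330 = 0.47879.
RR = 0.73016 / 0.47879 = 1.52502
The risk among the exposed is 1.53 times that among the unexposed.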